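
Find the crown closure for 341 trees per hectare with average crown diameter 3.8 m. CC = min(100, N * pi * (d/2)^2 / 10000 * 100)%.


(d/2)^2 = (3.8/2)^2 = 1.9^2 = 3.61
Crown area = 3.141593 * 3.61 = 11.3412 m^2
N * area / 10000 * 100 = 341 * 11.3412 / 10000 * 100 = 38.6735
CC = min(100, 38.6735) = 38.6735 ≈ 38.7%

38.7%


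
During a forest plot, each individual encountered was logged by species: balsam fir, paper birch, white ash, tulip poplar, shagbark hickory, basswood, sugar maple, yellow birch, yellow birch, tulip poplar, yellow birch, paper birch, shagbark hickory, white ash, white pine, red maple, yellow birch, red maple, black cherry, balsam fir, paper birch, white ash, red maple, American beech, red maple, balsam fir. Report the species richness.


Total individuals logged = 26
Distinct species (count of individuals): balsam fir (3), paper birch (3), white ash (3), tulip poplar (2), shagbark hickory (2), basswood (1), sugar maple (1), yellow birch (4), white pine (1), red maple (4), black cherry (1), American beech (1)
Species richness = number of distinct species = 12

12


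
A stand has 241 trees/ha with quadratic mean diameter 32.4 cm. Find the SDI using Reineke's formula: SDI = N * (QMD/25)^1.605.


QMD/25 = 32.4/25 = 1.296
(1.296)^1.605 = exp(1.605 * ln(1.296)) = exp(1.605 * 0.259283) = exp(0.416149) = 1.51611
SDI = 241 * 1.51611 = 365.383 ≈ 365

365


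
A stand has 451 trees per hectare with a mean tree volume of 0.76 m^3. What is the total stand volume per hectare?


V_stand = 451 * 0.76 = 342.76 ≈ 342.8 m^3/ha

342.8 m^3/ha


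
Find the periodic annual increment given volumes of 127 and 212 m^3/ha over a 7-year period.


PAI = (V2 - V1) / period = (212 - 127) / 7 = 85 / 7 = 12.1429 ≈ 12.14 m^3/ha/yr

12.14 m^3/ha/yr


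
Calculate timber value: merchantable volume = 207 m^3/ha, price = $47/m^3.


Value = 207 * 47 = $9729/ha

$9729/ha


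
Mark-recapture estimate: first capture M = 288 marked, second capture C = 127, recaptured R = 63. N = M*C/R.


N = M * C / R = 288 * 127 / 63 = 36576 / 63 = 580.57 ≈ 581

581 individuals


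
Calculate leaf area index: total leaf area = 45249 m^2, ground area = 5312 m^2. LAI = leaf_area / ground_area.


LAI = 45249 / 5312 = 8.5183 ≈ 8.52

8.52


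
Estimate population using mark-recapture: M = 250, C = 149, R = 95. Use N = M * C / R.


N = M * C / R = 250 * 149 / 95 = 37250 / 95 = 392.11 ≈ 392

392 individuals


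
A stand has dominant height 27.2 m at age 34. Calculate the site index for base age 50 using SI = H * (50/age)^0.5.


50/34 = 1.47059
(1.47059)^0.5 = 1.21268
SI = 27.2 * 1.21268 = 32.9849 ≈ 33.0 m

33.0 m


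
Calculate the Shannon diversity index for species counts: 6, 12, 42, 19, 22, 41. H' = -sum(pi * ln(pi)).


Total N = 6 + 12 + 42 + 19 + 22 + 41 = 142
Per-species terms:
  p = 6/142 = 0.042254; ln(p) = -3.164056; p*ln(p) = 0.042254 * (-3.164056) = -0.133694
  p = 12/142 = 0.084507; ln(p) = -2.470921; p*ln(p) = 0.084507 * (-2.470921) = -0.208810
  p = 42/142 = 0.295775; ln(p) = -1.218156; p*ln(p) = 0.295775 * (-1.218156) = -0.360300
  p = 19/142 = 0.133803; ln(p) = -2.011387; p*ln(p) = 0.133803 * (-2.011387) = -0.269130
  p = 22/142 = 0.154930; ln(p) = -1.864782; p*ln(p) = 0.154930 * (-1.864782) = -0.288911
  p = 41/142 = 0.288732; ln(p) = -1.242256; p*ln(p) = 0.288732 * (-1.242256) = -0.358679
sum(p*ln(p)) = (-0.133694) + (-0.208810) + (-0.360300) + (-0.269130) + (-0.288911) + (-0.358679) = -1.619524
H' = -(-1.619524) = 1.619524 ≈ 1.6195

1.6195


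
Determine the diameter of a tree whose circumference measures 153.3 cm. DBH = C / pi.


DBH = C / pi = 153.3 / 3.141593 = 48.7969 ≈ 48.80 cm

48.80 cm


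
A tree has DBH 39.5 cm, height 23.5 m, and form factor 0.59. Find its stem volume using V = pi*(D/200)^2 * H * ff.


(D/200)^2 = (39.5/200)^2 = 0.1975^2 = 0.03900625
BA = 3.141593 * 0.03900625 = 0.122542 m^2
V = 0.122542 * 23.5 * 0.59 = 1.69904 ≈ 1.699 m^3

1.699 m^3


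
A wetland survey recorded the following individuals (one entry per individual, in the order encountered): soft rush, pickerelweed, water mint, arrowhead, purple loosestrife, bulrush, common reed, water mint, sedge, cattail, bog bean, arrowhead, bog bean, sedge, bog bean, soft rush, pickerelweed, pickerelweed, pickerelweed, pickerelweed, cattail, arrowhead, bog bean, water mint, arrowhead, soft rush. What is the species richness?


Total individuals logged = 26
Distinct species (count of individuals): soft rush (3), pickerelweed (5), water mint (3), arrowhead (4), purple loosestrife (1), bulrush (1), common reed (1), sedge (2), cattail (2), bog bean (4)
Species richness = number of distinct species = 10

10


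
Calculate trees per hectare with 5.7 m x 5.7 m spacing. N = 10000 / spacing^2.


N = 10000 / 5.7^2 = 10000 / 32.49 = 307.787 ≈ 308 trees/ha

308 trees/ha


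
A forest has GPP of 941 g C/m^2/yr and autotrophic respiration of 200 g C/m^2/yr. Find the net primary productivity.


NPP = GPP - Ra = 941 - 200 = 741 g C/m^2/yr

741 g C/m^2/yr


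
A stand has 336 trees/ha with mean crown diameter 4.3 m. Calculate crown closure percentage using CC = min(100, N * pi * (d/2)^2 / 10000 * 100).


(d/2)^2 = (4.3/2)^2 = 2.15^2 = 4.6225
Crown area = 3.141593 * 4.6225 = 14.5220 m^2
N * area / 10000 * 100 = 336 * 14.5220 / 10000 * 100 = 48.7939
CC = min(100, 48.7939) = 48.7939 ≈ 48.8%

48.8%


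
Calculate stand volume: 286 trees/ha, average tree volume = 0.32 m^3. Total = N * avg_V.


V_stand = 286 * 0.32 = 91.52 ≈ 91.5 m^3/ha

91.5 m^3/ha


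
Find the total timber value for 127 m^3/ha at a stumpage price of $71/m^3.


Value = 127 * 71 = $9017/ha

$9017/ha


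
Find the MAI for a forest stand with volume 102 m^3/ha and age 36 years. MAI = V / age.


MAI = 102 / 36 = 2.8333 ≈ 2.83 m^3/ha/yr

2.83 m^3/ha/yr


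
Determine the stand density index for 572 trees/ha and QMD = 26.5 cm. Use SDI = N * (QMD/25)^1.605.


QMD/25 = 26.5/25 = 1.06
(1.06)^1.605 = exp(1.605 * ln(1.06)) = exp(1.605 * 0.0582689) = exp(0.0935216) = 1.09803
SDI = 572 * 1.09803 = 628.073 ≈ 628

628


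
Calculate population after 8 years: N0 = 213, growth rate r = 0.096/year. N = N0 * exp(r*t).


r*t = 0.096 * 8 = 0.768
exp(0.768) = 2.15545
N = 213 * 2.15545 = 459.111 ≈ 459

459


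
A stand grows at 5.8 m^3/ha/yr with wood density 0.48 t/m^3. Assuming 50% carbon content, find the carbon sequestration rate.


C = 5.8 * 0.48 * 0.5 = 1.392 ≈ 1.39 t C/ha/yr

1.39 t C/ha/yr


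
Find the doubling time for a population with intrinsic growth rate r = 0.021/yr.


td = ln(2) / 0.021 = 0.693147 / 0.021 = 33.0070 ≈ 33.0 years

33.0 years


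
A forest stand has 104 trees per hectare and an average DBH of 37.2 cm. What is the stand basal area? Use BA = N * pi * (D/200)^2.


(D/200)^2 = (37.2/200)^2 = 0.186^2 = 0.034596
Individual BA = 3.141593 * 0.034596 = 0.108687 m^2
Stand BA = 104 * 0.108687 = 11.3034 ≈ 11.30 m^2/ha

11.30 m^2/ha


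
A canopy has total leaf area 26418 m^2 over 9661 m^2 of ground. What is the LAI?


LAI = 26418 / 9661 = 2.7345 ≈ 2.73

2.73


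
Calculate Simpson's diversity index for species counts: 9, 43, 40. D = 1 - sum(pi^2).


Total N = 9 + 43 + 40 = 92
Per-species terms:
  p = 9/92 = 0.097826; p^2 = 0.097826^2 = 0.009570
  p = 43/92 = 0.467391; p^2 = 0.467391^2 = 0.218454
  p = 40/92 = 0.434783; p^2 = 0.434783^2 = 0.189036
sum(p^2) = 0.009570 + 0.218454 + 0.189036 = 0.417060
D = 1 - 0.417060 = 0.582940 ≈ 0.5829

0.5829


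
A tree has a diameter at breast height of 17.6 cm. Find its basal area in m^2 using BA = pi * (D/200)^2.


D/200 = 17.6/200 = 0.088 m
(D/200)^2 = 0.088^2 = 0.007744
BA = 3.141593 * 0.007744 = 0.0243285 ≈ 0.0243 m^2

0.0243 m^2


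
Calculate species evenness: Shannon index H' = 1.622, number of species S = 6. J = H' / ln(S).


ln(6) = 1.79176
J = H' / ln(S) = 1.622 / 1.79176 = 0.905255 ≈ 0.9053

0.9053


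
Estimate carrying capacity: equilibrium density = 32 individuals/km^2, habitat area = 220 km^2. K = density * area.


K = 32 * 220 = 7040 individuals

7040 individuals


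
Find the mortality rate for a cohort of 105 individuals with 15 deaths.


Mortality rate = 15 / 105 = 0.142857 ≈ 0.1429

0.1429


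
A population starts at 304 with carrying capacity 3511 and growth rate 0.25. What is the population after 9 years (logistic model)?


(K - N0)/N0 = (3511 - 304)/304 = 3207/304 = 10.5493
r*t = 0.25 * 9 = 2.25; exp(-2.25) = 0.105399
10.5493 * 0.105399 = 1.11189
1 + 1.11189 = 2.11189
N = 3511 / 2.11189 = 1662.49 ≈ 1662

1662


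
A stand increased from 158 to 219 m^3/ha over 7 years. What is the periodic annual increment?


PAI = (V2 - V1) / period = (219 - 158) / 7 = 61 / 7 = 8.7143 ≈ 8.71 m^3/ha/yr

8.71 m^3/ha/yr


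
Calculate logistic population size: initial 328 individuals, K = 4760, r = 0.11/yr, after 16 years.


(K - N0)/N0 = (4760 - 328)/328 = 4432/328 = 13.5122
r*t = 0.11 * 16 = 1.76; exp(-1.76) = 0.172045
13.5122 * 0.172045 = 2.32471
1 + 2.32471 = 3.32471
N = 4760 / 3.32471 = 1431.70 ≈ 1432

1432


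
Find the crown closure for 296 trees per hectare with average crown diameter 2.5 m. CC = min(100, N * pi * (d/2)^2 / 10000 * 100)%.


(d/2)^2 = (2.5/2)^2 = 1.25^2 = 1.5625
Crown area = 3.141593 * 1.5625 = 4.90874 m^2
N * area / 10000 * 100 = 296 * 4.90874 / 10000 * 100 = 14.5299
CC = min(100, 14.5299) = 14.5299 ≈ 14.5%

14.5%


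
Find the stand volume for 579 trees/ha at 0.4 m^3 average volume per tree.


V_stand = 579 * 0.4 = 231.6 m^3/ha

231.6 m^3/ha


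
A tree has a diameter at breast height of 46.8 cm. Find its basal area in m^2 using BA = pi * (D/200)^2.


D/200 = 46.8/200 = 0.234 m
(D/200)^2 = 0.234^2 = 0.054756
BA = 3.141593 * 0.054756 = 0.172021 ≈ 0.1720 m^2

0.1720 m^2


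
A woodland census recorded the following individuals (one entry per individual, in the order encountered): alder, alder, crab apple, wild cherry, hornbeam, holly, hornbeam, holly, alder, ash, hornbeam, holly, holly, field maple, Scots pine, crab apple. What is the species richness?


Total individuals logged = 16
Distinct species (count of individuals): alder (3), crab apple (2), wild cherry (1), hornbeam (3), holly (4), ash (1), field maple (1), Scots pine (1)
Species richness = number of distinct species = 8

8


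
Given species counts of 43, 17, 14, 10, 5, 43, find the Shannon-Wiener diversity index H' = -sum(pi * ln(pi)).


Total N = 43 + 17 + 14 + 10 + 5 + 43 = 132
Per-species terms:
  p = 43/132 = 0.325758; ln(p) = -1.121601; p*ln(p) = 0.325758 * (-1.121601) = -0.365370
  p = 17/132 = 0.128788; ln(p) = -2.049588; p*ln(p) = 0.128788 * (-2.049588) = -0.263962
  p = 14/132 = 0.106061; ln(p) = -2.243741; p*ln(p) = 0.106061 * (-2.243741) = -0.237973
  p = 10/132 = 0.075758; ln(p) = -2.580211; p*ln(p) = 0.075758 * (-2.580211) = -0.195472
  p = 5/132 = 0.037879; ln(p) = -3.273358; p*ln(p) = 0.037879 * (-3.273358) = -0.123992
  p = 43/132 = 0.325758; ln(p) = -1.121601; p*ln(p) = 0.325758 * (-1.121601) = -0.365370
sum(p*ln(p)) = (-0.365370) + (-0.263962) + (-0.237973) + (-0.195472) + (-0.123992) + (-0.365370) = -1.552139
H' = -(-1.552139) = 1.552139 ≈ 1.5521

1.5521


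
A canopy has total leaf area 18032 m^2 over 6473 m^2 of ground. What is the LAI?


LAI = 18032 / 6473 = 2.7857 ≈ 2.79

2.79


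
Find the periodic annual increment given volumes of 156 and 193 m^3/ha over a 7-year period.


PAI = (V2 - V1) / period = (193 - 156) / 7 = 37 / 7 = 5.2857 ≈ 5.29 m^3/ha/yr

5.29 m^3/ha/yr


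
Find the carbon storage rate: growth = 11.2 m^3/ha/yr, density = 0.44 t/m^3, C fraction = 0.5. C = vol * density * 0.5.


C = 11.2 * 0.44 * 0.5 = 2.464 ≈ 2.46 t C/ha/yr

2.46 t C/ha/yr


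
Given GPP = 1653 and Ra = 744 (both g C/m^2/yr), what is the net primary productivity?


NPP = GPP - Ra = 1653 - 744 = 909 g C/m^2/yr

909 g C/m^2/yr


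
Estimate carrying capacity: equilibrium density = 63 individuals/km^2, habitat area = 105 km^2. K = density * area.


K = 63 * 105 = 6615 individuals

6615 individuals


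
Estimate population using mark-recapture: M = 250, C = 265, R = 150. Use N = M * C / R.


N = M * C / R = 250 * 265 / 150 = 66250 / 150 = 441.67 ≈ 442

442 individuals


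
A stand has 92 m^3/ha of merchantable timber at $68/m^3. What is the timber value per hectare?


Value = 92 * 68 = $6256/ha

$6256/ha


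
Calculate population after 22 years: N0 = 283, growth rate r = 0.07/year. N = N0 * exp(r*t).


r*t = 0.07 * 22 = 1.54
exp(1.54) = 4.66459
N = 283 * 4.66459 = 1320.08 ≈ 1320

1320


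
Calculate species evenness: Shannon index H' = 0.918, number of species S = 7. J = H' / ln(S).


ln(7) = 1.94591
J = H' / ln(S) = 0.918 / 1.94591 = 0.471759 ≈ 0.4718

0.4718


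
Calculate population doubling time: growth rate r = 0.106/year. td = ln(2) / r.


td = ln(2) / 0.106 = 0.693147 / 0.106 = 6.53912 ≈ 6.5 years

6.5 years


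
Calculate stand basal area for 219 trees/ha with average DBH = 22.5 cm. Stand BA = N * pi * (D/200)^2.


(D/200)^2 = (22.5/200)^2 = 0.1125^2 = 0.01265625
Individual BA = 3.141593 * 0.01265625 = 0.0397608 m^2
Stand BA = 219 * 0.0397608 = 8.70762 ≈ 8.71 m^2/ha

8.71 m^2/ha


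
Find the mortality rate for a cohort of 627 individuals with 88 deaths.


Mortality rate = 88 / 627 = 0.140351 ≈ 0.1404

0.1404


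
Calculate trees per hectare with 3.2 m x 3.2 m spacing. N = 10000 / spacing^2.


N = 10000 / 3.2^2 = 10000 / 10.24 = 976.563 ≈ 977 trees/ha

977 trees/ha


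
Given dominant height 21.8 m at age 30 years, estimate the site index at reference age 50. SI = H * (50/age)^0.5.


50/30 = 1.66667
(1.66667)^0.5 = 1.29100
SI = 21.8 * 1.29100 = 28.1438 ≈ 28.1 m

28.1 m


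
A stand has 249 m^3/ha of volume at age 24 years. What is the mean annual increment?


MAI = 249 / 24 = 10.3750 ≈ 10.38 m^3/ha/yr

10.38 m^3/ha/yr


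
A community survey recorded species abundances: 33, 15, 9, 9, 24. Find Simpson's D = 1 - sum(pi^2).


Total N = 33 + 15 + 9 + 9 + 24 = 90
Per-species terms:
  p = 33/90 = 0.366667; p^2 = 0.366667^2 = 0.134445
  p = 15/90 = 0.166667; p^2 = 0.166667^2 = 0.027778
  p = 9/90 = 0.100000; p^2 = 0.100000^2 = 0.010000
  p = 9/90 = 0.100000; p^2 = 0.100000^2 = 0.010000
  p = 24/90 = 0.266667; p^2 = 0.266667^2 = 0.071111
sum(p^2) = 0.134445 + 0.027778 + 0.010000 + 0.010000 + 0.071111 = 0.253334
D = 1 - 0.253334 = 0.746666 ≈ 0.7467

0.7467


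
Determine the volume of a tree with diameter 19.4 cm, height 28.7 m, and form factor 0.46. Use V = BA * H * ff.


(D/200)^2 = (19.4/200)^2 = 0.097^2 = 0.009409
BA = 3.141593 * 0.009409 = 0.0295592 m^2
V = 0.0295592 * 28.7 * 0.46 = 0.390241 ≈ 0.390 m^3

0.390 m^3


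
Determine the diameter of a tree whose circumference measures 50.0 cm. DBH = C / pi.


DBH = C / pi = 50.0 / 3.141593 = 15.9155 ≈ 15.92 cm

15.92 cm


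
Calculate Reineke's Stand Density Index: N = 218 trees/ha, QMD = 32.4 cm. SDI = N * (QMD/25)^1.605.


QMD/25 = 32.4/25 = 1.296
(1.296)^1.605 = exp(1.605 * ln(1.296)) = exp(1.605 * 0.259283) = exp(0.416149) = 1.51611
SDI = 218 * 1.51611 = 330.512 ≈ 331

331


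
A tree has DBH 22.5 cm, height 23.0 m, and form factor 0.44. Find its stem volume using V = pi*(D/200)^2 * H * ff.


(D/200)^2 = (22.5/200)^2 = 0.1125^2 = 0.01265625
BA = 3.141593 * 0.01265625 = 0.0397608 m^2
V = 0.0397608 * 23.0 * 0.44 = 0.402379 ≈ 0.402 m^3

0.402 m^3


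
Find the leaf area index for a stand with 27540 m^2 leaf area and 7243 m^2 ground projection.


LAI = 27540 / 7243 = 3.8023 ≈ 3.80

3.80


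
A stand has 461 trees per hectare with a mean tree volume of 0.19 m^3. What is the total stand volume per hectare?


V_stand = 461 * 0.19 = 87.59 ≈ 87.6 m^3/ha

87.6 m^3/ha


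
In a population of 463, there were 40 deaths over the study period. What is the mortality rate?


Mortality rate = 40 / 463 = 0.086393 ≈ 0.0864

0.0864


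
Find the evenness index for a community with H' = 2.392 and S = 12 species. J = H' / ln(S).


ln(12) = 2.48491
J = H' / ln(S) = 2.392 / 2.48491 = 0.962610 ≈ 0.9626

0.9626


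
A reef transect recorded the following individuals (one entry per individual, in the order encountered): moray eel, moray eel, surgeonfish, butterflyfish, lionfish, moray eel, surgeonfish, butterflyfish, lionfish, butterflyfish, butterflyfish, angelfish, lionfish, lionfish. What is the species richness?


Total individuals logged = 14
Distinct species (count of individuals): moray eel (3), surgeonfish (2), butterflyfish (4), lionfish (4), angelfish (1)
Species richness = number of distinct species = 5

5


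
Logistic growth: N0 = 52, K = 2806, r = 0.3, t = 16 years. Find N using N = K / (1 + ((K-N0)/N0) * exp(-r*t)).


(K - N0)/N0 = (2806 - 52)/52 = 2754/52 = 52.9615
r*t = 0.3 * 16 = 4.8; exp(-4.8) = 0.00822975
52.9615 * 0.00822975 = 0.435860
1 + 0.435860 = 1.43586
N = 2806 / 1.43586 = 1954.23 ≈ 1954

1954


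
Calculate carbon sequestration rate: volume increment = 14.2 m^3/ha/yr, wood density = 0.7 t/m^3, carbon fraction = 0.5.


C = 14.2 * 0.7 * 0.5 = 4.97 t C/ha/yr

4.97 t C/ha/yr


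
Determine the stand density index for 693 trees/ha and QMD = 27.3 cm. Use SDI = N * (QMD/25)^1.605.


QMD/25 = 27.3/25 = 1.092
(1.092)^1.605 = exp(1.605 * ln(1.092)) = exp(1.605 * 0.0880109) = exp(0.141257) = 1.15172
SDI = 693 * 1.15172 = 798.142 ≈ 798

798


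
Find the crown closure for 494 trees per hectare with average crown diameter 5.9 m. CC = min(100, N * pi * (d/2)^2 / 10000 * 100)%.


(d/2)^2 = (5.9/2)^2 = 2.95^2 = 8.7025
Crown area = 3.141593 * 8.7025 = 27.3397 m^2
N * area / 10000 * 100 = 494 * 27.3397 / 10000 * 100 = 135.058
CC = min(100, 135.058) = 100%

100%


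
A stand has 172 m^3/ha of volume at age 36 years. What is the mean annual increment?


MAI = 172 / 36 = 4.7778 ≈ 4.78 m^3/ha/yr

4.78 m^3/ha/yr


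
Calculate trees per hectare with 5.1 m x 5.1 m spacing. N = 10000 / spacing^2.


N = 10000 / 5.1^2 = 10000 / 26.01 = 384.468 ≈ 384 trees/ha

384 trees/ha


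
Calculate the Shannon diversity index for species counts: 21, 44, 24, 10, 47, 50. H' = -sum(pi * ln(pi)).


Total N = 21 + 44 + 24 + 10 + 47 + 50 = 196
Per-species terms:
  p = 21/196 = 0.107143; ln(p) = -2.233591; p*ln(p) = 0.107143 * (-2.233591) = -0.239314
  p = 44/196 = 0.224490; ln(p) = -1.493924; p*ln(p) = 0.224490 * (-1.493924) = -0.335371
  p = 24/196 = 0.122449; ln(p) = -2.100061; p*ln(p) = 0.122449 * (-2.100061) = -0.257150
  p = 10/196 = 0.051020; ln(p) = -2.975538; p*ln(p) = 0.051020 * (-2.975538) = -0.151812
  p = 47/196 = 0.239796; ln(p) = -1.427967; p*ln(p) = 0.239796 * (-1.427967) = -0.342421
  p = 50/196 = 0.255102; ln(p) = -1.366092; p*ln(p) = 0.255102 * (-1.366092) = -0.348493
sum(p*ln(p)) = (-0.239314) + (-0.335371) + (-0.257150) + (-0.151812) + (-0.342421) + (-0.348493) = -1.674561
H' = -(-1.674561) = 1.674561 ≈ 1.6746

1.6746


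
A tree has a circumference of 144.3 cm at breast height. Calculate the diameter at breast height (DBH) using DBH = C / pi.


DBH = C / pi = 144.3 / 3.141593 = 45.9321 ≈ 45.93 cm

45.93 cm


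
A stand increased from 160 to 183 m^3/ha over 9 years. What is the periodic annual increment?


PAI = (V2 - V1) / period = (183 - 160) / 9 = 23 / 9 = 2.5556 ≈ 2.56 m^3/ha/yr

2.56 m^3/ha/yr


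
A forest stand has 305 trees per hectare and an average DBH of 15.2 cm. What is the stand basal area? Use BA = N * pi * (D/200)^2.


(D/200)^2 = (15.2/200)^2 = 0.076^2 = 0.005776
Individual BA = 3.141593 * 0.005776 = 0.0181458 m^2
Stand BA = 305 * 0.0181458 = 5.53447 ≈ 5.53 m^2/ha

5.53 m^2/ha


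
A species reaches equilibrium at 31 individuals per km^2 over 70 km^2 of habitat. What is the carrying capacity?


K = 31 * 70 = 2170 individuals

2170 individuals


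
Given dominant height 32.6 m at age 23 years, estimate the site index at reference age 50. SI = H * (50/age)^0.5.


50/23 = 2.17391
(2.17391)^0.5 = 1.47442
SI = 32.6 * 1.47442 = 48.0661 ≈ 48.1 m

48.1 m


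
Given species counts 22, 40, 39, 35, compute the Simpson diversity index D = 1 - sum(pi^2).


Total N = 22 + 40 + 39 + 35 = 136
Per-species terms:
  p = 22/136 = 0.161765; p^2 = 0.161765^2 = 0.026168
  p = 40/136 = 0.294118; p^2 = 0.294118^2 = 0.086505
  p = 39/136 = 0.286765; p^2 = 0.286765^2 = 0.082234
  p = 35/136 = 0.257353; p^2 = 0.257353^2 = 0.066231
sum(p^2) = 0.026168 + 0.086505 + 0.082234 + 0.066231 = 0.261138
D = 1 - 0.261138 = 0.738862 ≈ 0.7389

0.7389


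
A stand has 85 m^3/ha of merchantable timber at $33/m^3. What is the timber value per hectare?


Value = 85 * 33 = $2805/ha

$2805/ha


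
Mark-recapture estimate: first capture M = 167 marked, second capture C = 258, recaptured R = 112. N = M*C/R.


N = M * C / R = 167 * 258 / 112 = 43086 / 112 = 384.70 ≈ 385

385 individuals


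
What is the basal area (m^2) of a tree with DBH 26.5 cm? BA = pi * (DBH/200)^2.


D/200 = 26.5/200 = 0.1325 m
(D/200)^2 = 0.1325^2 = 0.01755625
BA = 3.141593 * 0.01755625 = 0.0551546 ≈ 0.0552 m^2

0.0552 m^2


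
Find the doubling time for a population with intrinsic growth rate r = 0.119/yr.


td = ln(2) / 0.119 = 0.693147 / 0.119 = 5.82476 ≈ 5.8 years

5.8 years


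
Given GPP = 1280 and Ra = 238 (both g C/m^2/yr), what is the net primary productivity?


NPP = GPP - Ra = 1280 - 238 = 1042 g C/m^2/yr

1042 g C/m^2/yr


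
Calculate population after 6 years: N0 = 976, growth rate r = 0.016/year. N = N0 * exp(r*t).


r*t = 0.016 * 6 = 0.096
exp(0.096) = 1.10076
N = 976 * 1.10076 = 1074.34 ≈ 1074

1074


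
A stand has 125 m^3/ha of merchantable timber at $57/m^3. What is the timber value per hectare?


Value = 125 * 57 = $7125/ha

$7125/ha


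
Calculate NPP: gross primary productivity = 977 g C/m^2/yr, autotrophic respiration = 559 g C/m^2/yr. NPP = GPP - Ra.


NPP = GPP - Ra = 977 - 559 = 418 g C/m^2/yr

418 g C/m^2/yr


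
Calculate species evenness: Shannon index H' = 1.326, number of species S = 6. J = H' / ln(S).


ln(6) = 1.79176
J = H' / ln(S) = 1.326 / 1.79176 = 0.740054 ≈ 0.7401

0.7401


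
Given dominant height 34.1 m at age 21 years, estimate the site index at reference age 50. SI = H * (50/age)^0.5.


50/21 = 2.38095
(2.38095)^0.5 = 1.54303
SI = 34.1 * 1.54303 = 52.6173 ≈ 52.6 m

52.6 m


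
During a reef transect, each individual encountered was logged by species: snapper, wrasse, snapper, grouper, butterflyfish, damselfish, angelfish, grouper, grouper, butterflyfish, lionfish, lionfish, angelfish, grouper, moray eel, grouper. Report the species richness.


Total individuals logged = 16
Distinct species (count of individuals): snapper (2), wrasse (1), grouper (5), butterflyfish (2), damselfish (1), angelfish (2), lionfish (2), moray eel (1)
Species richness = number of distinct species = 8

8


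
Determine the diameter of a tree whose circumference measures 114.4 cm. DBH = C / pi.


DBH = C / pi = 114.4 / 3.141593 = 36.4146 ≈ 36.41 cm

36.41 cm


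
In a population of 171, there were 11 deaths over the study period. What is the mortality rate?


Mortality rate = 11 / 171 = 0.064327 ≈ 0.0643

0.0643


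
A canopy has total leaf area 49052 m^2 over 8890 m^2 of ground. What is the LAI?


LAI = 49052 / 8890 = 5.5177 ≈ 5.52

5.52


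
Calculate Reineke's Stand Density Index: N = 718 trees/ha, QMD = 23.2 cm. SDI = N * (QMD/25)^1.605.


QMD/25 = 23.2/25 = 0.928
(0.928)^1.605 = exp(1.605 * ln(0.928)) = exp(1.605 * (-0.0747235)) = exp(-0.119931) = 0.886982
SDI = 718 * 0.886982 = 636.853 ≈ 637

637


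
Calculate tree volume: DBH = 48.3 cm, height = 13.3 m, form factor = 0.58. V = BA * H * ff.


(D/200)^2 = (48.3/200)^2 = 0.2415^2 = 0.05832225
BA = 3.141593 * 0.05832225 = 0.183225 m^2
V = 0.183225 * 13.3 * 0.58 = 1.41340 ≈ 1.413 m^3

1.413 m^3


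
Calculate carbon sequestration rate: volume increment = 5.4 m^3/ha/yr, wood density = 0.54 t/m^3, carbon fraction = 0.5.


C = 5.4 * 0.54 * 0.5 = 1.458 ≈ 1.46 t C/ha/yr

1.46 t C/ha/yr


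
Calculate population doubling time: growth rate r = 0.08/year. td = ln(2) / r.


td = ln(2) / 0.08 = 0.693147 / 0.08 = 8.66434 ≈ 8.7 years

8.7 years


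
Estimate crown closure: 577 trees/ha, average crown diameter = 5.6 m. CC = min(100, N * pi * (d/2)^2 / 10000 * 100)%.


(d/2)^2 = (5.6/2)^2 = 2.8^2 = 7.84
Crown area = 3.141593 * 7.84 = 24.6301 m^2
N * area / 10000 * 100 = 577 * 24.6301 / 10000 * 100 = 142.116
CC = min(100, 142.116) = 100%

100%


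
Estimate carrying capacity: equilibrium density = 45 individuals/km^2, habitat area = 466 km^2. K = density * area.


K = 45 * 466 = 20970 individuals

20970 individuals


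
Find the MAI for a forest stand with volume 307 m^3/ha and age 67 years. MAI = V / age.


MAI = 307 / 67 = 4.5821 ≈ 4.58 m^3/ha/yr

4.58 m^3/ha/yr


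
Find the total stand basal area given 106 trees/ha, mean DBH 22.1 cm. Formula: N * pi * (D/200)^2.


(D/200)^2 = (22.1/200)^2 = 0.1105^2 = 0.01221025
Individual BA = 3.141593 * 0.01221025 = 0.0383596 m^2
Stand BA = 106 * 0.0383596 = 4.06612 ≈ 4.07 m^2/ha

4.07 m^2/ha


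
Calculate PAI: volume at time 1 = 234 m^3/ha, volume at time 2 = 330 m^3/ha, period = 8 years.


PAI = (V2 - V1) / period = (330 - 234) / 8 = 96 / 8 = 12.00 m^3/ha/yr

12.00 m^3/ha/yr


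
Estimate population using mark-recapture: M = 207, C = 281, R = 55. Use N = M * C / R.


N = M * C / R = 207 * 281 / 55 = 58167 / 55 = 1057.58 ≈ 1058

1058 individuals


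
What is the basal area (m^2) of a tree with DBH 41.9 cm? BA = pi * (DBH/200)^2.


D/200 = 41.9/200 = 0.2095 m
(D/200)^2 = 0.2095^2 = 0.04389025
BA = 3.141593 * 0.04389025 = 0.137885 ≈ 0.1379 m^2

0.1379 m^2


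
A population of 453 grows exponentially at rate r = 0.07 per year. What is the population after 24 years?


r*t = 0.07 * 24 = 1.68
exp(1.68) = 5.36556
N = 453 * 5.36556 = 2430.60 ≈ 2431

2431


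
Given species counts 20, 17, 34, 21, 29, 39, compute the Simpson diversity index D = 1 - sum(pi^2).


Total N = 20 + 17 + 34 + 21 + 29 + 39 = 160
Per-species terms:
  p = 20/160 = 0.125000; p^2 = 0.125000^2 = 0.015625
  p = 17/160 = 0.106250; p^2 = 0.106250^2 = 0.011289
  p = 34/160 = 0.212500; p^2 = 0.212500^2 = 0.045156
  p = 21/160 = 0.131250; p^2 = 0.131250^2 = 0.017227
  p = 29/160 = 0.181250; p^2 = 0.181250^2 = 0.032852
  p = 39/160 = 0.243750; p^2 = 0.243750^2 = 0.059414
sum(p^2) = 0.015625 + 0.011289 + 0.045156 + 0.017227 + 0.032852 + 0.059414 = 0.181563
D = 1 - 0.181563 = 0.818437 ≈ 0.8184

0.8184


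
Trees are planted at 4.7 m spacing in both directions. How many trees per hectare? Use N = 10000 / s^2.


N = 10000 / 4.7^2 = 10000 / 22.09 = 452.694 ≈ 453 trees/ha

453 trees/ha


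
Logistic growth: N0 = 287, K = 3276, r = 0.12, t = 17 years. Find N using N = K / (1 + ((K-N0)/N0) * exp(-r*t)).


(K - N0)/N0 = (3276 - 287)/287 = 2989/287 = 10.4146
r*t = 0.12 * 17 = 2.04; exp(-2.04) = 0.130029
10.4146 * 0.130029 = 1.35420
1 + 1.35420 = 2.35420
N = 3276 / 2.35420 = 1391.56 ≈ 1392

1392


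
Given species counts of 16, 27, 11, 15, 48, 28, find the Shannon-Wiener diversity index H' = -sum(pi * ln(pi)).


Total N = 16 + 27 + 11 + 15 + 48 + 28 = 145
Per-species terms:
  p = 16/145 = 0.110345; ln(p) = -2.204143; p*ln(p) = 0.110345 * (-2.204143) = -0.243216
  p = 27/145 = 0.186207; ln(p) = -1.680896; p*ln(p) = 0.186207 * (-1.680896) = -0.312995
  p = 11/145 = 0.075862; ln(p) = -2.578839; p*ln(p) = 0.075862 * (-2.578839) = -0.195636
  p = 15/145 = 0.103448; ln(p) = -2.268686; p*ln(p) = 0.103448 * (-2.268686) = -0.234691
  p = 48/145 = 0.331034; ln(p) = -1.105534; p*ln(p) = 0.331034 * (-1.105534) = -0.365969
  p = 28/145 = 0.193103; ln(p) = -1.644532; p*ln(p) = 0.193103 * (-1.644532) = -0.317564
sum(p*ln(p)) = (-0.243216) + (-0.312995) + (-0.195636) + (-0.234691) + (-0.365969) + (-0.317564) = -1.670071
H' = -(-1.670071) = 1.670071 ≈ 1.6701

1.6701


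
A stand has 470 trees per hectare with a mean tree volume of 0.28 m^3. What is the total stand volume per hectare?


V_stand = 470 * 0.28 = 131.6 m^3/ha

131.6 m^3/ha


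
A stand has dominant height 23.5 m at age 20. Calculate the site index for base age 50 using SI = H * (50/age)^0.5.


50/20 = 2.50000
(2.50000)^0.5 = 1.58114
SI = 23.5 * 1.58114 = 37.1568 ≈ 37.2 m

37.2 m


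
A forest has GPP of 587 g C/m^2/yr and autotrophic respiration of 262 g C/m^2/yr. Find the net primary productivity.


NPP = GPP - Ra = 587 - 262 = 325 g C/m^2/yr

325 g C/m^2/yr


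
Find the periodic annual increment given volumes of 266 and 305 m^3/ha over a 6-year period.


PAI = (V2 - V1) / period = (305 - 266) / 6 = 39 / 6 = 6.50 m^3/ha/yr

6.50 m^3/ha/yr


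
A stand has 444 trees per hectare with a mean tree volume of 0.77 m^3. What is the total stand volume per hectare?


V_stand = 444 * 0.77 = 341.88 ≈ 341.9 m^3/ha

341.9 m^3/ha


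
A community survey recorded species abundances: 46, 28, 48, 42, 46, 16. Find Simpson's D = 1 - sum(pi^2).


Total N = 46 + 28 + 48 + 42 + 46 + 16 = 226
Per-species terms:
  p = 46/226 = 0.203540; p^2 = 0.203540^2 = 0.041429
  p = 28/226 = 0.123894; p^2 = 0.123894^2 = 0.015350
  p = 48/226 = 0.212389; p^2 = 0.212389^2 = 0.045109
  p = 42/226 = 0.185841; p^2 = 0.185841^2 = 0.034537
  p = 46/226 = 0.203540; p^2 = 0.203540^2 = 0.041429
  p = 16/226 = 0.070796; p^2 = 0.070796^2 = 0.005012
sum(p^2) = 0.041429 + 0.015350 + 0.045109 + 0.034537 + 0.041429 + 0.005012 = 0.182866
D = 1 - 0.182866 = 0.817134 ≈ 0.8171

0.8171


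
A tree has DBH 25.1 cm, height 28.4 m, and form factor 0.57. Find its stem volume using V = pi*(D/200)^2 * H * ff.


(D/200)^2 = (25.1/200)^2 = 0.1255^2 = 0.01575025
BA = 3.141593 * 0.01575025 = 0.0494809 m^2
V = 0.0494809 * 28.4 * 0.57 = 0.800997 ≈ 0.801 m^3

0.801 m^3


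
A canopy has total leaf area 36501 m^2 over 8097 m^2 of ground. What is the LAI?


LAI = 36501 / 8097 = 4.5080 ≈ 4.51

4.51


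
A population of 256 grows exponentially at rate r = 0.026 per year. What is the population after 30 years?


r*t = 0.026 * 30 = 0.78
exp(0.78) = 2.18147
N = 256 * 2.18147 = 558.456 ≈ 558

558


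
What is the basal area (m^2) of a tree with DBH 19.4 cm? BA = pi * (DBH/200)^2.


D/200 = 19.4/200 = 0.097 m
(D/200)^2 = 0.097^2 = 0.009409
BA = 3.141593 * 0.009409 = 0.0295592 ≈ 0.0296 m^2

0.0296 m^2


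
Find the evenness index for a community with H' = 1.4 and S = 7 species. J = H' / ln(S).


ln(7) = 1.94591
J = H' / ln(S) = 1.4 / 1.94591 = 0.719458 ≈ 0.7195

0.7195


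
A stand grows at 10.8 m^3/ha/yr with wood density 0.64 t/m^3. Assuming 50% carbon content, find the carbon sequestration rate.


C = 10.8 * 0.64 * 0.5 = 3.456 ≈ 3.46 t C/ha/yr

3.46 t C/ha/yr


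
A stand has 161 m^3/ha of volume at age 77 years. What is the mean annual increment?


MAI = 161 / 77 = 2.0909 ≈ 2.09 m^3/ha/yr

2.09 m^3/ha/yr


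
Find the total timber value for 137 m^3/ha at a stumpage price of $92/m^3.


Value = 137 * 92 = $12604/ha

$12604/ha


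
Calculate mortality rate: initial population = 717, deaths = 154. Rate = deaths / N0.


Mortality rate = 154 / 717 = 0.214784 ≈ 0.2148

0.2148


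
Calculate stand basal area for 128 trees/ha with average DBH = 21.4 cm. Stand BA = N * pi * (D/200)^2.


(D/200)^2 = (21.4/200)^2 = 0.107^2 = 0.011449
Individual BA = 3.141593 * 0.011449 = 0.0359681 m^2
Stand BA = 128 * 0.0359681 = 4.60392 ≈ 4.60 m^2/ha

4.60 m^2/ha


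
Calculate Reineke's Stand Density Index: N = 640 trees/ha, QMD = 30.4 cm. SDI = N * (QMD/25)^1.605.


QMD/25 = 30.4/25 = 1.216
(1.216)^1.605 = exp(1.605 * ln(1.216)) = exp(1.605 * 0.195567) = exp(0.313885) = 1.36873
SDI = 640 * 1.36873 = 875.987 ≈ 876

876


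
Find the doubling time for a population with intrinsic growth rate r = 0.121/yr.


td = ln(2) / 0.121 = 0.693147 / 0.121 = 5.72849 ≈ 5.7 years

5.7 years


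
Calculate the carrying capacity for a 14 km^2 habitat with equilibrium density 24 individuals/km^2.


K = 24 * 14 = 336 individuals

336 individuals


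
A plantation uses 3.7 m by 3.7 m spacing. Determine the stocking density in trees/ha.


N = 10000 / 3.7^2 = 10000 / 13.69 = 730.460 ≈ 730 trees/ha

730 trees/ha


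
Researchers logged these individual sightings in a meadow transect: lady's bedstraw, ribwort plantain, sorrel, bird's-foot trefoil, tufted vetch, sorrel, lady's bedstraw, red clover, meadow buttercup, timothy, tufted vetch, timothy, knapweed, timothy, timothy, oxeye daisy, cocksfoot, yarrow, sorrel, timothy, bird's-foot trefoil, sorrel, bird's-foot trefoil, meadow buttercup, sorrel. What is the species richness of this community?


Total individuals logged = 25
Distinct species (count of individuals): lady's bedstraw (2), ribwort plantain (1), sorrel (5), bird's-foot trefoil (3), tufted vetch (2), red clover (1), meadow buttercup (2), timothy (5), knapweed (1), oxeye daisy (1), cocksfoot (1), yarrow (1)
Species richness = number of distinct species = 12

12


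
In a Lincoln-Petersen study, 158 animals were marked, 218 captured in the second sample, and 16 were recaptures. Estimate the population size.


N = M * C / R = 158 * 218 / 16 = 34444 / 16 = 2152.75 ≈ 2153

2153 individuals


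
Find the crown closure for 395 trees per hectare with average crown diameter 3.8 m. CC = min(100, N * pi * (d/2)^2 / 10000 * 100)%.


(d/2)^2 = (3.8/2)^2 = 1.9^2 = 3.61
Crown area = 3.141593 * 3.61 = 11.3412 m^2
N * area / 10000 * 100 = 395 * 11.3412 / 10000 * 100 = 44.7977
CC = min(100, 44.7977) = 44.7977 ≈ 44.8%

44.8%


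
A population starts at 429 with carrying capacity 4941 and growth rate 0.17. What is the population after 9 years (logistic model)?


(K - N0)/N0 = (4941 - 429)/429 = 4512/429 = 10.5175
r*t = 0.17 * 9 = 1.53; exp(-1.53) = 0.216536
10.5175 * 0.216536 = 2.27742
1 + 2.27742 = 3.27742
N = 4941 / 3.27742 = 1507.59 ≈ 1508

1508


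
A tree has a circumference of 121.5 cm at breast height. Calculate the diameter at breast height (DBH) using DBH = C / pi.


DBH = C / pi = 121.5 / 3.141593 = 38.6746 ≈ 38.67 cm

38.67 cm


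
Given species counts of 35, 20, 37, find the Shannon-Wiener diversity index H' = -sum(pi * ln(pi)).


Total N = 35 + 20 + 37 = 92
Per-species terms:
  p = 35/92 = 0.380435; ln(p) = -0.966440; p*ln(p) = 0.380435 * (-0.966440) = -0.367668
  p = 20/92 = 0.217391; ln(p) = -1.526058; p*ln(p) = 0.217391 * (-1.526058) = -0.331751
  p = 37/92 = 0.402174; ln(p) = -0.910870; p*ln(p) = 0.402174 * (-0.910870) = -0.366328
sum(p*ln(p)) = (-0.367668) + (-0.331751) + (-0.366328) = -1.065747
H' = -(-1.065747) = 1.065747 ≈ 1.0657

1.0657


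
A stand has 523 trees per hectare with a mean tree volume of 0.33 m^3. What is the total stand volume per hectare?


V_stand = 523 * 0.33 = 172.59 ≈ 172.6 m^3/ha

172.6 m^3/ha


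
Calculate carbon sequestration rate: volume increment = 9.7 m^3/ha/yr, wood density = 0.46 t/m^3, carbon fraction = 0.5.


C = 9.7 * 0.46 * 0.5 = 2.231 ≈ 2.23 t C/ha/yr

2.23 t C/ha/yr


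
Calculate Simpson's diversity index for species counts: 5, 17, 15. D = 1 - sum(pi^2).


Total N = 5 + 17 + 15 = 37
Per-species terms:
  p = 5/37 = 0.135135; p^2 = 0.135135^2 = 0.018261
  p = 17/37 = 0.459459; p^2 = 0.459459^2 = 0.211103
  p = 15/37 = 0.405405; p^2 = 0.405405^2 = 0.164353
sum(p^2) = 0.018261 + 0.211103 + 0.164353 = 0.393717
D = 1 - 0.393717 = 0.606283 ≈ 0.6063

0.6063


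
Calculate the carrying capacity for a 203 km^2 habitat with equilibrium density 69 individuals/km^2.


K = 69 * 203 = 14007 individuals

14007 individuals


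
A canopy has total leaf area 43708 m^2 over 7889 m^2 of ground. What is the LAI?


LAI = 43708 / 7889 = 5.5404 ≈ 5.54

5.54


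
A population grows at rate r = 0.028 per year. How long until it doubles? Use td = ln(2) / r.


td = ln(2) / 0.028 = 0.693147 / 0.028 = 24.7553 ≈ 24.8 years

24.8 years


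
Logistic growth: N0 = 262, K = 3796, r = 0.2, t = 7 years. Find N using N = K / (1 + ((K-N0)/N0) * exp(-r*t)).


(K - N0)/N0 = (3796 - 262)/262 = 3534/262 = 13.4885
r*t = 0.2 * 7 = 1.4; exp(-1.4) = 0.246597
13.4885 * 0.246597 = 3.32622
1 + 3.32622 = 4.32622
N = 3796 / 4.32622 = 877.440 ≈ 877

877


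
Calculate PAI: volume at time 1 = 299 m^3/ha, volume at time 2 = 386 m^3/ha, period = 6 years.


PAI = (V2 - V1) / period = (386 - 299) / 6 = 87 / 6 = 14.50 m^3/ha/yr

14.50 m^3/ha/yr


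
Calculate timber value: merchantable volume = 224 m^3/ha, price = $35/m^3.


Value = 224 * 35 = $7840/ha

$7840/ha


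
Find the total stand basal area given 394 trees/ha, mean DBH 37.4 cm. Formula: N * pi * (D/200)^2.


(D/200)^2 = (37.4/200)^2 = 0.187^2 = 0.034969
Individual BA = 3.141593 * 0.034969 = 0.109858 m^2
Stand BA = 394 * 0.109858 = 43.2841 ≈ 43.28 m^2/ha

43.28 m^2/ha


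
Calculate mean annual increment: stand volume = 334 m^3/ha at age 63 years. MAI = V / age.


MAI = 334 / 63 = 5.3016 ≈ 5.30 m^3/ha/yr

5.30 m^3/ha/yr


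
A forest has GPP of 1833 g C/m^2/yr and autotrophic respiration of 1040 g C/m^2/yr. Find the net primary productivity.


NPP = GPP - Ra = 1833 - 1040 = 793 g C/m^2/yr

793 g C/m^2/yr


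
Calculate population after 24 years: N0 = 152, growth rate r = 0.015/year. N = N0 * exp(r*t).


r*t = 0.015 * 24 = 0.36
exp(0.36) = 1.43333
N = 152 * 1.43333 = 217.866 ≈ 218

218


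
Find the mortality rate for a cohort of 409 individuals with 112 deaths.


Mortality rate = 112 / 409 = 0.273839 ≈ 0.2738

0.2738


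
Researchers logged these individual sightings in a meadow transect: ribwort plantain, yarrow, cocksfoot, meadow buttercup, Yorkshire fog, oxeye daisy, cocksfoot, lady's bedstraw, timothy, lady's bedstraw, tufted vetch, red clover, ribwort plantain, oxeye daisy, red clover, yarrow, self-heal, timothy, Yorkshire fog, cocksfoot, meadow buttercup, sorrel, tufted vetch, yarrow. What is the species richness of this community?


Total individuals logged = 24
Distinct species (count of individuals): ribwort plantain (2), yarrow (3), cocksfoot (3), meadow buttercup (2), Yorkshire fog (2), oxeye daisy (2), lady's bedstraw (2), timothy (2), tufted vetch (2), red clover (2), self-heal (1), sorrel (1)
Species richness = number of distinct species = 12

12


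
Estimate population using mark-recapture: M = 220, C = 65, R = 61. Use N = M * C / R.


N = M * C / R = 220 * 65 / 61 = 14300 / 61 = 234.43 ≈ 234

234 individuals


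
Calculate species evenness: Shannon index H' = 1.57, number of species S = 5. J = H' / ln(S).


ln(5) = 1.60944
J = H' / ln(S) = 1.57 / 1.60944 = 0.975495 ≈ 0.9755

0.9755


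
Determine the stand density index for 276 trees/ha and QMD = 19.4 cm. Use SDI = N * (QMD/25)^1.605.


QMD/25 = 19.4/25 = 0.776
(0.776)^1.605 = exp(1.605 * ln(0.776)) = exp(1.605 * (-0.253603)) = exp(-0.407033) = 0.665622
SDI = 276 * 0.665622 = 183.712 ≈ 184

184


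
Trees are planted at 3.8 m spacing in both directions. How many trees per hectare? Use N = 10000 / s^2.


N = 10000 / 3.8^2 = 10000 / 14.44 = 692.521 ≈ 693 trees/ha

693 trees/ha


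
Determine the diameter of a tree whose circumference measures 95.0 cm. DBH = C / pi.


DBH = C / pi = 95.0 / 3.141593 = 30.2394 ≈ 30.24 cm

30.24 cm


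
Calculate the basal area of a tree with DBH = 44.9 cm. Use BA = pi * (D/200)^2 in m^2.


D/200 = 44.9/200 = 0.2245 m
(D/200)^2 = 0.2245^2 = 0.05040025
BA = 3.141593 * 0.05040025 = 0.158337 ≈ 0.1583 m^2

0.1583 m^2


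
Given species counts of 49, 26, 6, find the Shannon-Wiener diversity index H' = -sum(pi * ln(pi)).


Total N = 49 + 26 + 6 = 81
Per-species terms:
  p = 49/81 = 0.604938; ln(p) = -0.502629; p*ln(p) = 0.604938 * (-0.502629) = -0.304059
  p = 26/81 = 0.320988; ln(p) = -1.136352; p*ln(p) = 0.320988 * (-1.136352) = -0.364755
  p = 6/81 = 0.074074; ln(p) = -2.602691; p*ln(p) = 0.074074 * (-2.602691) = -0.192792
sum(p*ln(p)) = (-0.304059) + (-0.364755) + (-0.192792) = -0.861606
H' = -(-0.861606) = 0.861606 ≈ 0.8616

0.8616
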